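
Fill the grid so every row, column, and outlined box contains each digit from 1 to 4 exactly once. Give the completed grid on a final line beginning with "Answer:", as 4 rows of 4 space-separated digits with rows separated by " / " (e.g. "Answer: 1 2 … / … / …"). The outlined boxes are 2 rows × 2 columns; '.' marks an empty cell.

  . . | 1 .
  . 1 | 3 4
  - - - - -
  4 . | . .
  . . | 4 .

Step 1. [r1c4∈{2}] r1c4's peers cover all but 2, so r1c4=2.
Step 2. [r4c1∈{1,2,3}] col 1 places 1 nowhere but r4c1, so r4c1=1.
Step 3. [r4c4∈{3}] only 3 remains possible at r4c4, so r4c4=3.
Step 4. [r3c2∈{2,3}] row 3 places 3 nowhere but r3c2, so r3c2=3.
Step 5. [r1c2∈{4}] only 4 remains possible at r1c2, so r1c2=4.
Step 6. [r4c2∈{2}] r4c2 is down to just 2. So r4c2=2.
Step 7. [r1c1∈{3}] only 3 remains possible at r1c1. So r1c1=3.
Step 8. [r3c4∈{1}] only 1 remains possible at r3c4. So r3c4=1.
Step 9. [r3c3∈{2}] r3c3's peers cover all but 2 ⇒ r3c3=2.
Step 10. [r2c1∈{2}] nothing but 2 survives at r2c1, so r2c1=2.

Answer: 3 4 1 2 / 2 1 3 4 / 4 3 2 1 / 1 2 4 3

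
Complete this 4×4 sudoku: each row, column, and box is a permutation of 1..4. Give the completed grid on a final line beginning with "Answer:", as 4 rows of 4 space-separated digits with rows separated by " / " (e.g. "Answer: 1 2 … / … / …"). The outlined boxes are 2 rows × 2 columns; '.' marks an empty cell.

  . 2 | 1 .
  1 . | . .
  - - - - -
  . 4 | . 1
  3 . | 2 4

Step 1. [r1c4∈{3}] nothing but 3 survives at r1c4. So r1c4=3.
Step 2. [r3c1∈{2}] only 2 remains possible at r3c1 ⇒ r3c1=2.
Step 3. [r2c4∈{2}] r2c4 has the single candidate 2, so r2c4=2.
Step 4. [r2c2∈{3}] r2c2's peers cover all but 3, so r2c2=3.
Step 5. [r4c2∈{1}] r4c2 is down to just 1, so r4c2=1.
Step 6. [r1c1∈{4}] nothing but 4 survives at r1c1. So r1c1=4.
Step 7. [r2c3∈{4}] r2c3 is down to just 4 ⇒ r2c3=4.
Step 8. [r3c3∈{3}] r3c3's peers cover all but 3 ⇒ r3c3=3.

Answer: 4 2 1 3 / 1 3 4 2 / 2 4 3 1 / 3 1 2 4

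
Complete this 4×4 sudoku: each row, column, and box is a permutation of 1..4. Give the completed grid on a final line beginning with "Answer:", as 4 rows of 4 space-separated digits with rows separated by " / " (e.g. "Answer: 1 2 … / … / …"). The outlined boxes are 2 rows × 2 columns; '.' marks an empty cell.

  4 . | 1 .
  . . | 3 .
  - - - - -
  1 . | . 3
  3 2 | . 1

Step 1. [r4c3∈{4}] r4c3 has the single candidate 4, so r4c3=4.
Step 2. [r2c1∈{2}] r2c1 has the single candidate 2 ⇒ r2c1=2.
Step 3. [r3c3∈{2}] r3c3 has the single candidate 2. So r3c3=2.
Step 4. [r1c2∈{3}] r1c2 has the single candidate 3 ⇒ r1c2=3.
Step 5. [r3c2∈{4}] r3c2 is down to just 4, so r3c2=4.
Step 6. [r1c4∈{2}] nothing but 2 survives at r1c4. So r1c4=2.
Step 7. [r2c4∈{4}] r2c4 is down to just 4, so r2c4=4.
Step 8. [r2c2∈{1}] r2c2 is down to just 1 ⇒ r2c2=1.

Answer: 4 3 1 2 / 2 1 3 4 / 1 4 2 3 / 3 2 4 1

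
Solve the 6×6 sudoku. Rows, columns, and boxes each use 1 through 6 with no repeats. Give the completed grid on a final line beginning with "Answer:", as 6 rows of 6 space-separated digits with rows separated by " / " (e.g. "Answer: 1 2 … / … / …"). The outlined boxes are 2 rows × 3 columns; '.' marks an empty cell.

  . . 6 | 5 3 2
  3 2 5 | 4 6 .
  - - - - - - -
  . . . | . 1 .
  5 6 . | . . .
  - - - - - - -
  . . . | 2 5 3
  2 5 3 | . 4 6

Step 1. [r3c1∈{4}] r3c1's peers cover all but 4. So r3c1=4.
Step 2. [r1c1∈{1}] r1c1 is down to just 1 ⇒ r1c1=1.
Step 3. [r4c3∈{1,2}] in row 4, 1 fits only at r4c3, so r4c3=1.
Step 4. [r4c4∈{3}] nothing but 3 survives at r4c4. So r4c4=3.
Step 5. [r1c2∈{4}] r1c2 has the single candidate 4. So r1c2=4.
Step 6. [r5c1∈{6}] r5c1's peers cover all but 6, so r5c1=6.
Step 7. [r3c4∈{6}] only 6 remains possible at r3c4. So r3c4=6.
Step 8. [r3c6∈{5}] r3c6 has the single candidate 5. So r3c6=5.
Step 9. [r2c6∈{1}] r2c6 has the single candidate 1 ⇒ r2c6=1.
Step 10. [r5c2∈{1}] r5c2 has the single candidate 1, so r5c2=1.
Step 11. [r3c2∈{3}] r3c2 is down to just 3 ⇒ r3c2=3.
Step 12. [r5c3∈{4}] r5c3 has the single candidate 4 ⇒ r5c3=4.
Step 13. [r6c4∈{1}] only 1 remains possible at r6c4. So r6c4=1.
Step 14. [r4c6∈{4}] r4c6 is down to just 4 ⇒ r4c6=4.
Step 15. [r4c5∈{2}] nothing but 2 survives at r4c5. So r4c5=2.
Step 16. [r3c3∈{2}] r3c3's peers cover all but 2. So r3c3=2.

Answer: 1 4 6 5 3 2 / 3 2 5 4 6 1 / 4 3 2 6 1 5 / 5 6 1 3 2 4 / 6 1 4 2 5 3 / 2 5 3 1 4 6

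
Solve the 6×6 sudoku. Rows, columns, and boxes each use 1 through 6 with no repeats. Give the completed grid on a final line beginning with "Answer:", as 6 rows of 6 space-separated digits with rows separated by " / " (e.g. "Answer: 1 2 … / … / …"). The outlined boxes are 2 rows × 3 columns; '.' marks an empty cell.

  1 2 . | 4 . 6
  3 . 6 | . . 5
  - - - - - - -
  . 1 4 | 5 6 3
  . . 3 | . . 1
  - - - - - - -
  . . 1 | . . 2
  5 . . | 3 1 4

Step 1. [r6c2∈{6}] only 6 remains possible at r6c2 ⇒ r6c2=6.
Step 2. [r4c4∈{2}] only 2 remains possible at r4c4. So r4c4=2.
Step 3. [r5c1∈{4}] r5c1's peers cover all but 4 ⇒ r5c1=4.
Step 4. [r4c1∈{6}] r4c1's peers cover all but 6 ⇒ r4c1=6.
Step 5. [r4c5∈{4}] r4c5 is down to just 4. So r4c5=4.
Step 6. [r2c2∈{4}] r2c2 is down to just 4, so r2c2=4.
Step 7. [r2c4∈{1}] only 1 remains possible at r2c4 ⇒ r2c4=1.
Step 8. [r1c3∈{5}] r1c3 is down to just 5, so r1c3=5.
Step 9. [r4c2∈{5}] only 5 remains possible at r4c2 ⇒ r4c2=5.
Step 10. [r5c2∈{3}] r5c2's peers cover all but 3, so r5c2=3.
Step 11. [r3c1∈{2}] r3c1 is down to just 2, so r3c1=2.
Step 12. [r2c5∈{2}] only 2 remains possible at r2c5, so r2c5=2.
Step 13. [r5c5∈{5}] r5c5 is down to just 5. So r5c5=5.
Step 14. [r1c5∈{3}] r1c5 is down to just 3, so r1c5=3.
Step 15. [r5c4∈{6}] r5c4's peers cover all but 6, so r5c4=6.
Step 16. [r6c3∈{2}] nothing but 2 survives at r6c3, so r6c3=2.

Answer: 1 2 5 4 3 6 / 3 4 6 1 2 5 / 2 1 4 5 6 3 / 6 5 3 2 4 1 / 4 3 1 6 5 2 / 5 6 2 3 1 4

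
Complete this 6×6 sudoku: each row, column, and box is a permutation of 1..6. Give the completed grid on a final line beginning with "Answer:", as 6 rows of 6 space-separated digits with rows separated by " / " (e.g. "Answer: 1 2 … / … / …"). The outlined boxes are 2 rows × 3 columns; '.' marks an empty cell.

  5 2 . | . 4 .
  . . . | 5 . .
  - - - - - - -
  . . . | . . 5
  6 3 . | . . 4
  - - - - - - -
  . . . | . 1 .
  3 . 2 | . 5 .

Step 1. [r6c6∈{6}] r6c6 is down to just 6, so r6c6=6.
Step 2. [r5c1∈{4}] nothing but 4 survives at r5c1. So r5c1=4.
Step 3. [r2c1∈{1}] nothing but 1 survives at r2c1 ⇒ r2c1=1.
Step 4. [r4c5∈{2}] r4c5's peers cover all but 2. So r4c5=2.
Step 5. [r4c4∈{1}] r4c4 has the single candidate 1, so r4c4=1.
Step 6. [r2c6∈{2,3}] in row 2, 2 fits only at r2c6, so r2c6=2.
Step 7. [r5c6∈{3}] only 3 remains possible at r5c6. So r5c6=3.
Step 8. [r5c2∈{5,6}] r5c2 is the only open cell in col 2 admitting 5 ⇒ r5c2=5.
Step 9. [r2c2∈{4,6}] r2c2 is the only open cell in col 2 admitting 6, so r2c2=6.
Step 10. [r2c5∈{3}] r2c5 is down to just 3. So r2c5=3.
Step 11. [r3c3∈{1,4}] 1 has one home in col 3: r3c3, so r3c3=1.
Step 12. [r3c4∈{3,6}] in row 3, 3 fits only at r3c4 ⇒ r3c4=3.
Step 13. [r3c2∈{4}] nothing but 4 survives at r3c2 ⇒ r3c2=4.
Step 14. [r6c4∈{4}] nothing but 4 survives at r6c4. So r6c4=4.
Step 15. [r5c3∈{6}] nothing but 6 survives at r5c3. So r5c3=6.
Step 16. [r5c4∈{2}] r5c4 is down to just 2 ⇒ r5c4=2.
Step 17. [r2c3∈{4}] only 4 remains possible at r2c3. So r2c3=4.
Step 18. [r3c1∈{2}] r3c1 has the single candidate 2. So r3c1=2.
Step 19. [r1c6∈{1}] r1c6 has the single candidate 1, so r1c6=1.
Step 20. [r4c3∈{5}] r4c3 has the single candidate 5 ⇒ r4c3=5.
Step 21. [r6c2∈{1}] r6c2's peers cover all but 1, so r6c2=1.
Step 22. [r3c5∈{6}] r3c5's peers cover all but 6 ⇒ r3c5=6.
Step 23. [r1c3∈{3}] nothing but 3 survives at r1c3, so r1c3=3.
Step 24. [r1c4∈{6}] r1c4 has the single candidate 6. So r1c4=6.

Answer: 5 2 3 6 4 1 / 1 6 4 5 3 2 / 2 4 1 3 6 5 / 6 3 5 1 2 4 / 4 5 6 2 1 3 / 3 1 2 4 5 6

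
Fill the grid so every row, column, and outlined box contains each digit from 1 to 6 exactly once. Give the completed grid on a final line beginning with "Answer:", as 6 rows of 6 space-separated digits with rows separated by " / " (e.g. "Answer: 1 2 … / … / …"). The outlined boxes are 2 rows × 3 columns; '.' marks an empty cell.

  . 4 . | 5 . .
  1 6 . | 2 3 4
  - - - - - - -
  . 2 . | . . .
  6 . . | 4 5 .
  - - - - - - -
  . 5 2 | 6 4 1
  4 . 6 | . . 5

Step 1. [r1c3∈{3}] r1c3 is down to just 3, so r1c3=3.
Step 2. [r3c4∈{1,3}] in col 4, 1 fits only at r3c4, so r3c4=1.
Step 3. [r1c6∈{6}] only 6 remains possible at r1c6, so r1c6=6.
Step 4. [r3c6∈{3}] r3c6's peers cover all but 3. So r3c6=3.
Step 5. [r4c2∈{1,3}] row 4 places 3 nowhere but r4c2. So r4c2=3.
Step 6. [r3c1∈{5}] r3c1 is down to just 5 ⇒ r3c1=5.
Step 7. [r4c6∈{2}] nothing but 2 survives at r4c6, so r4c6=2.
Step 8. [r1c5∈{1}] r1c5 has the single candidate 1 ⇒ r1c5=1.
Step 9. [r1c1∈{2}] r1c1's peers cover all but 2. So r1c1=2.
Step 10. [r3c3∈{4}] r3c3 is down to just 4. So r3c3=4.
Step 11. [r2c3∈{5}] only 5 remains possible at r2c3, so r2c3=5.
Step 12. [r5c1∈{3}] nothing but 3 survives at r5c1. So r5c1=3.
Step 13. [r6c5∈{2}] only 2 remains possible at r6c5, so r6c5=2.
Step 14. [r3c5∈{6}] r3c5 has the single candidate 6. So r3c5=6.
Step 15. [r6c2∈{1}] r6c2's peers cover all but 1, so r6c2=1.
Step 16. [r4c3∈{1}] r4c3's peers cover all but 1. So r4c3=1.
Step 17. [r6c4∈{3}] r6c4 has the single candidate 3 ⇒ r6c4=3.

Answer: 2 4 3 5 1 6 / 1 6 5 2 3 4 / 5 2 4 1 6 3 / 6 3 1 4 5 2 / 3 5 2 6 4 1 / 4 1 6 3 2 5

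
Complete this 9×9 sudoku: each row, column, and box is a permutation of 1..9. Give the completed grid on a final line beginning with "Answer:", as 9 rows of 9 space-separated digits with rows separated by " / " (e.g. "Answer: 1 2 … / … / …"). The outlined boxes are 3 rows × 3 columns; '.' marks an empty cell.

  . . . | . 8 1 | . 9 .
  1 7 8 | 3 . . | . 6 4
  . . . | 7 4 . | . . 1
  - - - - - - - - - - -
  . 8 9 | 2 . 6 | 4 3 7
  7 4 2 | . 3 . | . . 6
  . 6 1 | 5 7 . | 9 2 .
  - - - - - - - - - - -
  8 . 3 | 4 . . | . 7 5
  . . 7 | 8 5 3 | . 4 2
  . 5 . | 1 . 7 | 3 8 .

Step 1. [r3c8∈{5}] r3c8's peers cover all but 5, so r3c8=5.
Step 2. [r2c7∈{2}] r2c7 is down to just 2. So r2c7=2.
Step 3. [r2c5∈{9}] r2c5 has the single candidate 9, so r2c5=9.
Step 4. [r3c3∈{6}] r3c3 is down to just 6 ⇒ r3c3=6.
Step 5. [r3c6∈{2}] only 2 remains possible at r3c6 ⇒ r3c6=2.
Step 6. [r5c7∈{1,5,8}] r5c7 is the only open cell in row 5 admitting 5. So r5c7=5.
Step 7. [r6c1∈{3}] nothing but 3 survives at r6c1. So r6c1=3.
Step 8. [r3c1∈{9}] nothing but 9 survives at r3c1 ⇒ r3c1=9.
Step 9. [r8c1∈{6}] r8c1 is down to just 6. So r8c1=6.
Step 10. [r5c6∈{8,9}] across row 5, 8 lands solely at r5c6. So r5c6=8.
Step 11. [r9c5∈{2,6}] row 9 places 6 nowhere but r9c5. So r9c5=6.
Step 12. [r9c1∈{2,4}] row 9 places 2 nowhere but r9c1, so r9c1=2.
Step 13. [r8c7∈{1}] r8c7's peers cover all but 1. So r8c7=1.
Step 14. [r1c3∈{4,5}] in col 3, 5 fits only at r1c3 ⇒ r1c3=5.
Step 15. [r8c2∈{9}] r8c2's peers cover all but 9 ⇒ r8c2=9.
Step 16. [r3c2∈{3}] nothing but 3 survives at r3c2. So r3c2=3.
Step 17. [r4c1∈{5}] r4c1 has the single candidate 5. So r4c1=5.
Step 18. [r9c3∈{4}] r9c3 has the single candidate 4, so r9c3=4.
Step 19. [r2c6∈{5}] nothing but 5 survives at r2c6, so r2c6=5.
Step 20. [r1c2∈{2}] only 2 remains possible at r1c2, so r1c2=2.
Step 21. [r6c6∈{4}] r6c6 has the single candidate 4 ⇒ r6c6=4.
Step 22. [r1c9∈{3}] r1c9's peers cover all but 3, so r1c9=3.
Step 23. [r9c9∈{9}] r9c9 has the single candidate 9, so r9c9=9.
Step 24. [r7c7∈{6}] nothing but 6 survives at r7c7, so r7c7=6.
Step 25. [r4c5∈{1}] r4c5 has the single candidate 1. So r4c5=1.
Step 26. [r5c8∈{1}] r5c8 has the single candidate 1. So r5c8=1.
Step 27. [r1c4∈{6}] r1c4 has the single candidate 6. So r1c4=6.
Step 28. [r5c4∈{9}] r5c4's peers cover all but 9 ⇒ r5c4=9.
Step 29. [r1c7∈{7}] nothing but 7 survives at r1c7 ⇒ r1c7=7.
Step 30. [r7c5∈{2}] r7c5 is down to just 2, so r7c5=2.
Step 31. [r7c6∈{9}] only 9 remains possible at r7c6, so r7c6=9.
Step 32. [r3c7∈{8}] r3c7's peers cover all but 8, so r3c7=8.
Step 33. [r6c9∈{8}] r6c9 is down to just 8 ⇒ r6c9=8.
Step 34. [r7c2∈{1}] r7c2 has the single candidate 1 ⇒ r7c2=1.
Step 35. [r1c1∈{4}] nothing but 4 survives at r1c1 ⇒ r1c1=4.

Answer: 4 2 5 6 8 1 7 9 3 / 1 7 8 3 9 5 2 6 4 / 9 3 6 7 4 2 8 5 1 / 5 8 9 2 1 6 4 3 7 / 7 4 2 9 3 8 5 1 6 / 3 6 1 5 7 4 9 2 8 / 8 1 3 4 2 9 6 7 5 / 6 9 7 8 5 3 1 4 2 / 2 5 4 1 6 7 3 8 9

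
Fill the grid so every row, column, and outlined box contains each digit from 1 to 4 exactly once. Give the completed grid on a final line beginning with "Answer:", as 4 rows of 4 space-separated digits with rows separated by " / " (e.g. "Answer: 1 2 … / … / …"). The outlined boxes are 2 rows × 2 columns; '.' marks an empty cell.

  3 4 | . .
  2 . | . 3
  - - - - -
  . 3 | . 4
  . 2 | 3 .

Step 1. [r4c4∈{1}] r4c4 is down to just 1 ⇒ r4c4=1.
Step 2. [r1c3∈{1,2}] across row 1, 1 lands solely at r1c3. So r1c3=1.
Step 3. [r2c2∈{1}] only 1 remains possible at r2c2 ⇒ r2c2=1.
Step 4. [r1c4∈{2}] r1c4 has the single candidate 2. So r1c4=2.
Step 5. [r2c3∈{4}] r2c3 has the single candidate 4. So r2c3=4.
Step 6. [r3c3∈{2}] nothing but 2 survives at r3c3 ⇒ r3c3=2.
Step 7. [r4c1∈{4}] r4c1's peers cover all but 4 ⇒ r4c1=4.
Step 8. [r3c1∈{1}] r3c1's peers cover all but 1. So r3c1=1.

Answer: 3 4 1 2 / 2 1 4 3 / 1 3 2 4 / 4 2 3 1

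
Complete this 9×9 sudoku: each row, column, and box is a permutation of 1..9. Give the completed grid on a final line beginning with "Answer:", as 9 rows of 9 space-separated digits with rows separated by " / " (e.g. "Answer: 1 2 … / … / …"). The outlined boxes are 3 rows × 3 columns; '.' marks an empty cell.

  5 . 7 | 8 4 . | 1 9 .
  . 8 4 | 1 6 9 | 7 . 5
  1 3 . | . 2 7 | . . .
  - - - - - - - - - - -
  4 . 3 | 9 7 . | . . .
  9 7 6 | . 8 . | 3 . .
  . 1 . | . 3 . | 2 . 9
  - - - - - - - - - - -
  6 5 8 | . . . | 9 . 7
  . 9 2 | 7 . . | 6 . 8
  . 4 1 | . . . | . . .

Step 1. [r9c7∈{5}] r9c7 has the single candidate 5. So r9c7=5.
Step 2. [r2c8∈{2,3}] r2c8 is the only open cell in row 2 admitting 3. So r2c8=3.
Step 3. [r7c5∈{1}] r7c5 has the single candidate 1, so r7c5=1.
Step 4. [r9c9∈{2,3}] in col 9, 3 fits only at r9c9. So r9c9=3.
Step 5. [r6c8∈{4,5,6,7,8}] in row 6, 7 fits only at r6c8 ⇒ r6c8=7.
Step 6. [r7c4∈{2,3,4}] 3 has one home in col 4: r7c4, so r7c4=3.
Step 7. [r3c7∈{4,8}] r3c7 is the only open cell in col 7 admitting 4 ⇒ r3c7=4.
Step 8. [r5c9∈{1,4}] across col 9, 4 lands solely at r5c9. So r5c9=4.
Step 9. [r4c9∈{1,6}] across col 9, 1 lands solely at r4c9. So r4c9=1.
Step 10. [r4c8∈{5,6,8}] box 6 places 6 nowhere but r4c8. So r4c8=6.
Step 11. [r4c6∈{2,5}] across row 4, 5 lands solely at r4c6, so r4c6=5.
Step 12. [r8c6∈{4}] only 4 remains possible at r8c6. So r8c6=4.
Step 13. [r7c6∈{2}] r7c6 is down to just 2, so r7c6=2.
Step 14. [r6c6∈{6}] r6c6's peers cover all but 6, so r6c6=6.
Step 15. [r1c2∈{2,6}] 6 has one home in col 2: r1c2 ⇒ r1c2=6.
Step 16. [r9c4∈{6}] r9c4 is down to just 6. So r9c4=6.
Step 17. [r1c9∈{2}] nothing but 2 survives at r1c9 ⇒ r1c9=2.
Step 18. [r3c3∈{9}] r3c3 is down to just 9. So r3c3=9.
Step 19. [r8c8∈{1}] r8c8 has the single candidate 1, so r8c8=1.
Step 20. [r3c8∈{8}] nothing but 8 survives at r3c8. So r3c8=8.
Step 21. [r8c1∈{3}] r8c1's peers cover all but 3 ⇒ r8c1=3.
Step 22. [r3c9∈{6}] only 6 remains possible at r3c9. So r3c9=6.
Step 23. [r6c4∈{4}] r6c4's peers cover all but 4 ⇒ r6c4=4.
Step 24. [r9c1∈{7}] only 7 remains possible at r9c1 ⇒ r9c1=7.
Step 25. [r3c4∈{5}] only 5 remains possible at r3c4 ⇒ r3c4=5.
Step 26. [r5c8∈{5}] r5c8 has the single candidate 5, so r5c8=5.
Step 27. [r5c6∈{1}] only 1 remains possible at r5c6 ⇒ r5c6=1.
Step 28. [r1c6∈{3}] r1c6's peers cover all but 3 ⇒ r1c6=3.
Step 29. [r9c5∈{9}] r9c5's peers cover all but 9, so r9c5=9.
Step 30. [r6c3∈{5}] nothing but 5 survives at r6c3, so r6c3=5.
Step 31. [r9c8∈{2}] nothing but 2 survives at r9c8. So r9c8=2.
Step 32. [r7c8∈{4}] only 4 remains possible at r7c8, so r7c8=4.
Step 33. [r8c5∈{5}] r8c5 is down to just 5 ⇒ r8c5=5.
Step 34. [r6c1∈{8}] r6c1's peers cover all but 8, so r6c1=8.
Step 35. [r9c6∈{8}] only 8 remains possible at r9c6. So r9c6=8.
Step 36. [r4c2∈{2}] only 2 remains possible at r4c2. So r4c2=2.
Step 37. [r4c7∈{8}] nothing but 8 survives at r4c7, so r4c7=8.
Step 38. [r2c1∈{2}] r2c1 has the single candidate 2, so r2c1=2.
Step 39. [r5c4∈{2}] r5c4 is down to just 2. So r5c4=2.

Answer: 5 6 7 8 4 3 1 9 2 / 2 8 4 1 6 9 7 3 5 / 1 3 9 5 2 7 4 8 6 / 4 2 3 9 7 5 8 6 1 / 9 7 6 2 8 1 3 5 4 / 8 1 5 4 3 6 2 7 9 / 6 5 8 3 1 2 9 4 7 / 3 9 2 7 5 4 6 1 8 / 7 4 1 6 9 8 5 2 3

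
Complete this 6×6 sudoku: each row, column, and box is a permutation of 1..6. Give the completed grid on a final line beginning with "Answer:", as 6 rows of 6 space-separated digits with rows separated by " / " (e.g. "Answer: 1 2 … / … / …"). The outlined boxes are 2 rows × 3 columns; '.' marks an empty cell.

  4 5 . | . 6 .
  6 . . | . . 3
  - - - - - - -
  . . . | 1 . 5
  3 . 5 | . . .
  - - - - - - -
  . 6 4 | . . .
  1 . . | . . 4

Step 1. [r1c4∈{2}] r1c4 is down to just 2 ⇒ r1c4=2.
Step 2. [r3c1∈{2}] r3c1 has the single candidate 2. So r3c1=2.
Step 3. [r6c2∈{2,3}] in col 2, 3 fits only at r6c2. So r6c2=3.
Step 4. [r1c6∈{1}] nothing but 1 survives at r1c6 ⇒ r1c6=1.
Step 5. [r5c5∈{1,2,3,5}] row 5 places 1 nowhere but r5c5. So r5c5=1.
Step 6. [r6c3∈{2}] r6c3's peers cover all but 2. So r6c3=2.
Step 7. [r6c5∈{5}] r6c5 is down to just 5 ⇒ r6c5=5.
Step 8. [r2c5∈{4}] only 4 remains possible at r2c5, so r2c5=4.
Step 9. [r4c2∈{1,4}] across row 4, 1 lands solely at r4c2, so r4c2=1.
Step 10. [r4c6∈{2,6}] 6 has one home in col 6: r4c6 ⇒ r4c6=6.
Step 11. [r4c4∈{4}] r4c4 is down to just 4 ⇒ r4c4=4.
Step 12. [r5c4∈{3}] r5c4 is down to just 3. So r5c4=3.
Step 13. [r3c3∈{6}] nothing but 6 survives at r3c3, so r3c3=6.
Step 14. [r5c1∈{5}] r5c1 is down to just 5, so r5c1=5.
Step 15. [r5c6∈{2}] r5c6 has the single candidate 2, so r5c6=2.
Step 16. [r2c2∈{2}] r2c2 has the single candidate 2 ⇒ r2c2=2.
Step 17. [r2c4∈{5}] r2c4 has the single candidate 5 ⇒ r2c4=5.
Step 18. [r4c5∈{2}] only 2 remains possible at r4c5. So r4c5=2.
Step 19. [r1c3∈{3}] nothing but 3 survives at r1c3, so r1c3=3.
Step 20. [r3c5∈{3}] r3c5 is down to just 3. So r3c5=3.
Step 21. [r2c3∈{1}] nothing but 1 survives at r2c3. So r2c3=1.
Step 22. [r6c4∈{6}] only 6 remains possible at r6c4. So r6c4=6.
Step 23. [r3c2∈{4}] r3c2 is down to just 4, so r3c2=4.

Answer: 4 5 3 2 6 1 / 6 2 1 5 4 3 / 2 4 6 1 3 5 / 3 1 5 4 2 6 / 5 6 4 3 1 2 / 1 3 2 6 5 4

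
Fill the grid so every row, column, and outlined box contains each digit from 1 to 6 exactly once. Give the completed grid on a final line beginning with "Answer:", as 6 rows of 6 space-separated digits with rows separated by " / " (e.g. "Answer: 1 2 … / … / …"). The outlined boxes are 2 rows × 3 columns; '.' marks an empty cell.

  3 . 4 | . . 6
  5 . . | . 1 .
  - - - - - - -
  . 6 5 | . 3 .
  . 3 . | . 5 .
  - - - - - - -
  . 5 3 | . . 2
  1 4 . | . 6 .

Step 1. [r1c5∈{2}] r1c5's peers cover all but 2 ⇒ r1c5=2.
Step 2. [r4c3∈{1,2}] across col 3, 1 lands solely at r4c3 ⇒ r4c3=1.
Step 3. [r4c6∈{4}] r4c6 is down to just 4. So r4c6=4.
Step 4. [r6c6∈{3,5}] r6c6 is the only open cell in col 6 admitting 5, so r6c6=5.
Step 5. [r2c4∈{3,4}] across row 2, 4 lands solely at r2c4, so r2c4=4.
Step 6. [r4c1∈{2}] only 2 remains possible at r4c1. So r4c1=2.
Step 7. [r6c3∈{2}] nothing but 2 survives at r6c3, so r6c3=2.
Step 8. [r3c4∈{1,2}] across row 3, 2 lands solely at r3c4 ⇒ r3c4=2.
Step 9. [r3c1∈{4}] r3c1's peers cover all but 4. So r3c1=4.
Step 10. [r3c6∈{1}] nothing but 1 survives at r3c6 ⇒ r3c6=1.
Step 11. [r2c3∈{6}] nothing but 6 survives at r2c3. So r2c3=6.
Step 12. [r5c1∈{6}] r5c1 has the single candidate 6 ⇒ r5c1=6.
Step 13. [r6c4∈{3}] r6c4 has the single candidate 3, so r6c4=3.
Step 14. [r5c4∈{1}] nothing but 1 survives at r5c4. So r5c4=1.
Step 15. [r2c6∈{3}] r2c6 has the single candidate 3 ⇒ r2c6=3.
Step 16. [r1c4∈{5}] only 5 remains possible at r1c4, so r1c4=5.
Step 17. [r4c4∈{6}] only 6 remains possible at r4c4 ⇒ r4c4=6.
Step 18. [r2c2∈{2}] r2c2's peers cover all but 2, so r2c2=2.
Step 19. [r1c2∈{1}] nothing but 1 survives at r1c2 ⇒ r1c2=1.
Step 20. [r5c5∈{4}] r5c5 has the single candidate 4, so r5c5=4.

Answer: 3 1 4 5 2 6 / 5 2 6 4 1 3 / 4 6 5 2 3 1 / 2 3 1 6 5 4 / 6 5 3 1 4 2 / 1 4 2 3 6 5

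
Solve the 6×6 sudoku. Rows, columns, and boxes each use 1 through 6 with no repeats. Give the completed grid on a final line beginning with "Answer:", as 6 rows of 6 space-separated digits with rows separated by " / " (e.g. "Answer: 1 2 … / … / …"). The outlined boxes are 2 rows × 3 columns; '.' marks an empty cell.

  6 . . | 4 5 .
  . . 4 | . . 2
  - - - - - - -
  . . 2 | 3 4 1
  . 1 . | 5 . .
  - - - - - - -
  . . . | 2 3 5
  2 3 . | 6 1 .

Step 1. [r2c1∈{1,3,5}] row 2 places 3 nowhere but r2c1 ⇒ r2c1=3.
Step 2. [r3c2∈{5,6}] r3c2 is the only open cell in row 3 admitting 6. So r3c2=6.
Step 3. [r5c1∈{1,4}] r5c1 is the only open cell in col 1 admitting 1, so r5c1=1.
Step 4. [r4c6∈{6}] r4c6's peers cover all but 6, so r4c6=6.
Step 5. [r4c5∈{2}] r4c5 has the single candidate 2. So r4c5=2.
Step 6. [r5c2∈{4}] r5c2's peers cover all but 4, so r5c2=4.
Step 7. [r2c5∈{6}] nothing but 6 survives at r2c5 ⇒ r2c5=6.
Step 8. [r1c3∈{1}] r1c3 is down to just 1 ⇒ r1c3=1.
Step 9. [r4c1∈{4}] r4c1 is down to just 4. So r4c1=4.
Step 10. [r1c2∈{2}] only 2 remains possible at r1c2 ⇒ r1c2=2.
Step 11. [r2c4∈{1}] r2c4 is down to just 1, so r2c4=1.
Step 12. [r5c3∈{6}] only 6 remains possible at r5c3. So r5c3=6.
Step 13. [r2c2∈{5}] nothing but 5 survives at r2c2 ⇒ r2c2=5.
Step 14. [r1c6∈{3}] r1c6 has the single candidate 3, so r1c6=3.
Step 15. [r3c1∈{5}] r3c1's peers cover all but 5 ⇒ r3c1=5.
Step 16. [r4c3∈{3}] r4c3 is down to just 3 ⇒ r4c3=3.
Step 17. [r6c3∈{5}] nothing but 5 survives at r6c3. So r6c3=5.
Step 18. [r6c6∈{4}] r6c6 is down to just 4, so r6c6=4.

Answer: 6 2 1 4 5 3 / 3 5 4 1 6 2 / 5 6 2 3 4 1 / 4 1 3 5 2 6 / 1 4 6 2 3 5 / 2 3 5 6 1 4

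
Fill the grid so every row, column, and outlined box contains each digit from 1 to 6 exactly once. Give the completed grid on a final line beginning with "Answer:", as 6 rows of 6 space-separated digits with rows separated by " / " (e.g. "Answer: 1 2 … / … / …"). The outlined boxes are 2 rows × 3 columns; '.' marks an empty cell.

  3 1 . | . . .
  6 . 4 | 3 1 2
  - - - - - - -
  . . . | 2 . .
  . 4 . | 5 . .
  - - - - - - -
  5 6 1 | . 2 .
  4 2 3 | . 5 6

Step 1. [r5c6∈{3,4}] 3 has one home in row 5: r5c6, so r5c6=3.
Step 2. [r2c2∈{5}] nothing but 5 survives at r2c2. So r2c2=5.
Step 3. [r3c1∈{1}] r3c1 is down to just 1. So r3c1=1.
Step 4. [r4c5∈{3,6}] row 4 places 3 nowhere but r4c5. So r4c5=3.
Step 5. [r3c5∈{4,6}] r3c5 is the only open cell in box 4 admitting 6 ⇒ r3c5=6.
Step 6. [r1c5∈{4}] r1c5 is down to just 4, so r1c5=4.
Step 7. [r1c3∈{2}] nothing but 2 survives at r1c3. So r1c3=2.
Step 8. [r1c4∈{6}] r1c4's peers cover all but 6, so r1c4=6.
Step 9. [r6c4∈{1}] r6c4 has the single candidate 1 ⇒ r6c4=1.
Step 10. [r4c1∈{2}] nothing but 2 survives at r4c1, so r4c1=2.
Step 11. [r4c3∈{6}] nothing but 6 survives at r4c3. So r4c3=6.
Step 12. [r1c6∈{5}] r1c6 has the single candidate 5 ⇒ r1c6=5.
Step 13. [r3c2∈{3}] only 3 remains possible at r3c2, so r3c2=3.
Step 14. [r5c4∈{4}] r5c4's peers cover all but 4, so r5c4=4.
Step 15. [r3c3∈{5}] r3c3 has the single candidate 5. So r3c3=5.
Step 16. [r4c6∈{1}] only 1 remains possible at r4c6. So r4c6=1.
Step 17. [r3c6∈{4}] r3c6 has the single candidate 4, so r3c6=4.

Answer: 3 1 2 6 4 5 / 6 5 4 3 1 2 / 1 3 5 2 6 4 / 2 4 6 5 3 1 / 5 6 1 4 2 3 / 4 2 3 1 5 6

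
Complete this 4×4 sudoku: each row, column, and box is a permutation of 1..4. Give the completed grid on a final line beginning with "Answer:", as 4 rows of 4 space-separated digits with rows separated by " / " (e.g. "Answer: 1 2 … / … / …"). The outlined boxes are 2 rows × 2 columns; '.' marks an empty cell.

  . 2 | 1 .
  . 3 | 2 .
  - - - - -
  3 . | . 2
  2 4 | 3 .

Step 1. [r2c4∈{4}] r2c4's peers cover all but 4 ⇒ r2c4=4.
Step 2. [r2c1∈{1}] nothing but 1 survives at r2c1. So r2c1=1.
Step 3. [r4c4∈{1}] r4c4 has the single candidate 1 ⇒ r4c4=1.
Step 4. [r1c4∈{3}] nothing but 3 survives at r1c4, so r1c4=3.
Step 5. [r3c3∈{4}] r3c3 is down to just 4 ⇒ r3c3=4.
Step 6. [r1c1∈{4}] nothing but 4 survives at r1c1 ⇒ r1c1=4.
Step 7. [r3c2∈{1}] r3c2's peers cover all but 1, so r3c2=1.

Answer: 4 2 1 3 / 1 3 2 4 / 3 1 4 2 / 2 4 3 1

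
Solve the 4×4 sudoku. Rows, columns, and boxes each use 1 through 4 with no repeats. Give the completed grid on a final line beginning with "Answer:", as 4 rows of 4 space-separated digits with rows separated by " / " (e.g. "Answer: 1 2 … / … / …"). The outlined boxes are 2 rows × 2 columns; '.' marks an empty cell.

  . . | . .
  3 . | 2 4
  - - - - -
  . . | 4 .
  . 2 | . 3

Step 1. [r3c1∈{1}] only 1 remains possible at r3c1, so r3c1=1.
Step 2. [r1c2∈{1,4}] r1c2 is the only open cell in col 2 admitting 4. So r1c2=4.
Step 3. [r4c3∈{1}] nothing but 1 survives at r4c3. So r4c3=1.
Step 4. [r4c1∈{4}] r4c1 is down to just 4 ⇒ r4c1=4.
Step 5. [r3c4∈{2}] r3c4's peers cover all but 2. So r3c4=2.
Step 6. [r1c1∈{2}] r1c1 has the single candidate 2. So r1c1=2.
Step 7. [r1c4∈{1}] r1c4 is down to just 1 ⇒ r1c4=1.
Step 8. [r1c3∈{3}] r1c3 has the single candidate 3. So r1c3=3.
Step 9. [r3c2∈{3}] r3c2 is down to just 3. So r3c2=3.
Step 10. [r2c2∈{1}] only 1 remains possible at r2c2, so r2c2=1.

Answer: 2 4 3 1 / 3 1 2 4 / 1 3 4 2 / 4 2 1 3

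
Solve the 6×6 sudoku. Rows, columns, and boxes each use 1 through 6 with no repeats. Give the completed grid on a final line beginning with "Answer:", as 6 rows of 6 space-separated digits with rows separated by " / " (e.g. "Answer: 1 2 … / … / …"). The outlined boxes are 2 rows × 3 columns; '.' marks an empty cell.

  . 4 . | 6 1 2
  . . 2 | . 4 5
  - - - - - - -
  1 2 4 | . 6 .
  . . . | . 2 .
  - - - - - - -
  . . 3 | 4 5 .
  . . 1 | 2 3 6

Step 1. [r1c1∈{3,5}] 3 has one home in row 1: r1c1. So r1c1=3.
Step 2. [r4c2∈{3,5,6}] r4c2 is the only open cell in col 2 admitting 3 ⇒ r4c2=3.
Step 3. [r2c1∈{6}] nothing but 6 survives at r2c1 ⇒ r2c1=6.
Step 4. [r4c1∈{5}] only 5 remains possible at r4c1. So r4c1=5.
Step 5. [r3c4∈{3,5}] 5 has one home in row 3: r3c4 ⇒ r3c4=5.
Step 6. [r4c6∈{1,4}] across row 4, 4 lands solely at r4c6, so r4c6=4.
Step 7. [r6c1∈{4}] nothing but 4 survives at r6c1, so r6c1=4.
Step 8. [r2c2∈{1}] r2c2's peers cover all but 1 ⇒ r2c2=1.
Step 9. [r6c2∈{5}] only 5 remains possible at r6c2, so r6c2=5.
Step 10. [r5c1∈{2}] only 2 remains possible at r5c1. So r5c1=2.
Step 11. [r2c4∈{3}] only 3 remains possible at r2c4. So r2c4=3.
Step 12. [r3c6∈{3}] only 3 remains possible at r3c6, so r3c6=3.
Step 13. [r4c4∈{1}] nothing but 1 survives at r4c4 ⇒ r4c4=1.
Step 14. [r5c6∈{1}] r5c6's peers cover all but 1, so r5c6=1.
Step 15. [r1c3∈{5}] r1c3's peers cover all but 5, so r1c3=5.
Step 16. [r5c2∈{6}] r5c2's peers cover all but 6 ⇒ r5c2=6.
Step 17. [r4c3∈{6}] r4c3's peers cover all but 6, so r4c3=6.

Answer: 3 4 5 6 1 2 / 6 1 2 3 4 5 / 1 2 4 5 6 3 / 5 3 6 1 2 4 / 2 6 3 4 5 1 / 4 5 1 2 3 6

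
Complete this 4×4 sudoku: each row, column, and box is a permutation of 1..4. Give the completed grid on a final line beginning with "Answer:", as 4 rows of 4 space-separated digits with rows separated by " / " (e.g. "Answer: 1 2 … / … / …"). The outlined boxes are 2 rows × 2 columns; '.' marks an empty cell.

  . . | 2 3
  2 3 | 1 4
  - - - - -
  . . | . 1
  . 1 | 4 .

Step 1. [r1c2∈{4}] r1c2 has the single candidate 4 ⇒ r1c2=4.
Step 2. [r3c3∈{3}] r3c3's peers cover all but 3 ⇒ r3c3=3.
Step 3. [r3c1∈{4}] nothing but 4 survives at r3c1. So r3c1=4.
Step 4. [r1c1∈{1}] r1c1 has the single candidate 1 ⇒ r1c1=1.
Step 5. [r4c4∈{2}] only 2 remains possible at r4c4 ⇒ r4c4=2.
Step 6. [r3c2∈{2}] only 2 remains possible at r3c2 ⇒ r3c2=2.
Step 7. [r4c1∈{3}] r4c1 has the single candidate 3 ⇒ r4c1=3.

Answer: 1 4 2 3 / 2 3 1 4 / 4 2 3 1 / 3 1 4 2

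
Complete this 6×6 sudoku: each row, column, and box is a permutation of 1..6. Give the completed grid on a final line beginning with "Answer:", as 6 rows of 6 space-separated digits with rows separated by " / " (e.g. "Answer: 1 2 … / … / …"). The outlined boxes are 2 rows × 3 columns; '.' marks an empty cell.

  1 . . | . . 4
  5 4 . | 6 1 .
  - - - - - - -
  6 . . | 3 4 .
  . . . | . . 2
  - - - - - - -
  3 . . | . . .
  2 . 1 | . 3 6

Step 1. [r6c2∈{5}] r6c2's peers cover all but 5. So r6c2=5.
Step 2. [r2c3∈{2,3}] across row 2, 2 lands solely at r2c3 ⇒ r2c3=2.
Step 3. [r5c3∈{4,6}] 4 has one home in box 5: r5c3 ⇒ r5c3=4.
Step 4. [r3c3∈{5}] r3c3's peers cover all but 5. So r3c3=5.
Step 5. [r3c6∈{1}] r3c6 is down to just 1 ⇒ r3c6=1.
Step 6. [r4c4∈{5}] r4c4 is down to just 5. So r4c4=5.
Step 7. [r1c3∈{3,6}] 6 has one home in col 3: r1c3 ⇒ r1c3=6.
Step 8. [r1c5∈{2,5}] in row 1, 5 fits only at r1c5. So r1c5=5.
Step 9. [r5c4∈{1,2}] in row 5, 1 fits only at r5c4 ⇒ r5c4=1.
Step 10. [r4c2∈{1,3}] 1 has one home in row 4: r4c2. So r4c2=1.
Step 11. [r4c3∈{3}] r4c3's peers cover all but 3 ⇒ r4c3=3.
Step 12. [r2c6∈{3}] r2c6's peers cover all but 3, so r2c6=3.
Step 13. [r4c1∈{4}] only 4 remains possible at r4c1. So r4c1=4.
Step 14. [r5c5∈{2}] r5c5 has the single candidate 2, so r5c5=2.
Step 15. [r1c4∈{2}] nothing but 2 survives at r1c4 ⇒ r1c4=2.
Step 16. [r6c4∈{4}] r6c4's peers cover all but 4. So r6c4=4.
Step 17. [r5c6∈{5}] only 5 remains possible at r5c6 ⇒ r5c6=5.
Step 18. [r4c5∈{6}] r4c5 is down to just 6, so r4c5=6.
Step 19. [r5c2∈{6}] nothing but 6 survives at r5c2. So r5c2=6.
Step 20. [r3c2∈{2}] r3c2's peers cover all but 2 ⇒ r3c2=2.
Step 21. [r1c2∈{3}] r1c2 has the single candidate 3. So r1c2=3.

Answer: 1 3 6 2 5 4 / 5 4 2 6 1 3 / 6 2 5 3 4 1 / 4 1 3 5 6 2 / 3 6 4 1 2 5 / 2 5 1 4 3 6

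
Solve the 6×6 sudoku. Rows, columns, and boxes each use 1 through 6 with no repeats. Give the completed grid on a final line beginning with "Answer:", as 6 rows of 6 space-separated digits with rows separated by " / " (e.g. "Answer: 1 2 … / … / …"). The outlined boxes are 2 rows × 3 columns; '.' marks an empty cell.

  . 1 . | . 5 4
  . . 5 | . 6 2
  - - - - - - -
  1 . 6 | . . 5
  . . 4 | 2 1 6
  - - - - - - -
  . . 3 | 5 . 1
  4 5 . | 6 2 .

Step 1. [r2c1∈{3}] only 3 remains possible at r2c1, so r2c1=3.
Step 2. [r3c5∈{3,4}] in col 5, 3 fits only at r3c5 ⇒ r3c5=3.
Step 3. [r1c1∈{2,6}] across row 1, 6 lands solely at r1c1 ⇒ r1c1=6.
Step 4. [r5c2∈{2,6}] across row 5, 6 lands solely at r5c2 ⇒ r5c2=6.
Step 5. [r5c1∈{2}] r5c1's peers cover all but 2 ⇒ r5c1=2.
Step 6. [r3c2∈{2}] r3c2 has the single candidate 2 ⇒ r3c2=2.
Step 7. [r6c3∈{1}] r6c3 is down to just 1, so r6c3=1.
Step 8. [r5c5∈{4}] only 4 remains possible at r5c5 ⇒ r5c5=4.
Step 9. [r3c4∈{4}] r3c4 is down to just 4. So r3c4=4.
Step 10. [r4c1∈{5}] r4c1 is down to just 5. So r4c1=5.
Step 11. [r1c3∈{2}] nothing but 2 survives at r1c3 ⇒ r1c3=2.
Step 12. [r6c6∈{3}] r6c6 has the single candidate 3 ⇒ r6c6=3.
Step 13. [r1c4∈{3}] r1c4 has the single candidate 3. So r1c4=3.
Step 14. [r4c2∈{3}] nothing but 3 survives at r4c2, so r4c2=3.
Step 15. [r2c2∈{4}] r2c2 is down to just 4 ⇒ r2c2=4.
Step 16. [r2c4∈{1}] only 1 remains possible at r2c4. So r2c4=1.

Answer: 6 1 2 3 5 4 / 3 4 5 1 6 2 / 1 2 6 4 3 5 / 5 3 4 2 1 6 / 2 6 3 5 4 1 / 4 5 1 6 2 3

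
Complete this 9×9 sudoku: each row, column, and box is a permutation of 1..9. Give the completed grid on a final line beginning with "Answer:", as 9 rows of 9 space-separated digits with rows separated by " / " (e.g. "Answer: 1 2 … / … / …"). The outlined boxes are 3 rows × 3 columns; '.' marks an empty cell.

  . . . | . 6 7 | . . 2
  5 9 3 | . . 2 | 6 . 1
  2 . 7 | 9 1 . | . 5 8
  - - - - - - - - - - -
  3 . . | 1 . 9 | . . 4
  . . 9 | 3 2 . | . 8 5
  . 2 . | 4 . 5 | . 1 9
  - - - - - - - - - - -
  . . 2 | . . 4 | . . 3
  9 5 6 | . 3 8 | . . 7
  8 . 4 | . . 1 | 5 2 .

Step 1. [r5c7∈{7}] r5c7 is down to just 7. So r5c7=7.
Step 2. [r1c8∈{3,4,9}] in col 8, 3 fits only at r1c8 ⇒ r1c8=3.
Step 3. [r6c3∈{8}] r6c3's peers cover all but 8 ⇒ r6c3=8.
Step 4. [r3c7∈{4}] nothing but 4 survives at r3c7, so r3c7=4.
Step 5. [r6c5∈{7}] r6c5 is down to just 7, so r6c5=7.
Step 6. [r7c1∈{1,7}] r7c1 is the only open cell in col 1 admitting 7. So r7c1=7.
Step 7. [r6c1∈{6}] r6c1 is down to just 6, so r6c1=6.
Step 8. [r7c8∈{6,9}] col 8 places 9 nowhere but r7c8. So r7c8=9.
Step 9. [r7c2∈{1}] nothing but 1 survives at r7c2. So r7c2=1.
Step 10. [r5c2∈{4}] only 4 remains possible at r5c2. So r5c2=4.
Step 11. [r1c4∈{5,8}] row 1 places 5 nowhere but r1c4 ⇒ r1c4=5.
Step 12. [r4c5∈{8}] r4c5 has the single candidate 8 ⇒ r4c5=8.
Step 13. [r7c4∈{6}] r7c4 has the single candidate 6, so r7c4=6.
Step 14. [r1c1∈{1,4}] 4 has one home in row 1: r1c1 ⇒ r1c1=4.
Step 15. [r3c6∈{3}] r3c6's peers cover all but 3 ⇒ r3c6=3.
Step 16. [r9c9∈{6}] r9c9 has the single candidate 6. So r9c9=6.
Step 17. [r6c7∈{3}] r6c7 is down to just 3, so r6c7=3.
Step 18. [r8c4∈{2}] nothing but 2 survives at r8c4, so r8c4=2.
Step 19. [r4c3∈{5}] r4c3's peers cover all but 5 ⇒ r4c3=5.
Step 20. [r3c2∈{6}] r3c2 is down to just 6 ⇒ r3c2=6.
Step 21. [r5c1∈{1}] r5c1 has the single candidate 1 ⇒ r5c1=1.
Step 22. [r5c6∈{6}] r5c6's peers cover all but 6. So r5c6=6.
Step 23. [r9c2∈{3}] r9c2 has the single candidate 3. So r9c2=3.
Step 24. [r7c5∈{5}] nothing but 5 survives at r7c5, so r7c5=5.
Step 25. [r8c8∈{4}] r8c8's peers cover all but 4, so r8c8=4.
Step 26. [r2c8∈{7}] nothing but 7 survives at r2c8 ⇒ r2c8=7.
Step 27. [r4c8∈{6}] r4c8 is down to just 6, so r4c8=6.
Step 28. [r9c4∈{7}] only 7 remains possible at r9c4 ⇒ r9c4=7.
Step 29. [r1c3∈{1}] nothing but 1 survives at r1c3. So r1c3=1.
Step 30. [r2c5∈{4}] r2c5 has the single candidate 4. So r2c5=4.
Step 31. [r1c2∈{8}] r1c2's peers cover all but 8. So r1c2=8.
Step 32. [r9c5∈{9}] r9c5 has the single candidate 9. So r9c5=9.
Step 33. [r4c7∈{2}] r4c7 has the single candidate 2. So r4c7=2.
Step 34. [r1c7∈{9}] r1c7's peers cover all but 9 ⇒ r1c7=9.
Step 35. [r4c2∈{7}] r4c2's peers cover all but 7 ⇒ r4c2=7.
Step 36. [r7c7∈{8}] r7c7 is down to just 8 ⇒ r7c7=8.
Step 37. [r2c4∈{8}] r2c4 is down to just 8 ⇒ r2c4=8.
Step 38. [r8c7∈{1}] r8c7 is down to just 1 ⇒ r8c7=1.

Answer: 4 8 1 5 6 7 9 3 2 / 5 9 3 8 4 2 6 7 1 / 2 6 7 9 1 3 4 5 8 / 3 7 5 1 8 9 2 6 4 / 1 4 9 3 2 6 7 8 5 / 6 2 8 4 7 5 3 1 9 / 7 1 2 6 5 4 8 9 3 / 9 5 6 2 3 8 1 4 7 / 8 3 4 7 9 1 5 2 6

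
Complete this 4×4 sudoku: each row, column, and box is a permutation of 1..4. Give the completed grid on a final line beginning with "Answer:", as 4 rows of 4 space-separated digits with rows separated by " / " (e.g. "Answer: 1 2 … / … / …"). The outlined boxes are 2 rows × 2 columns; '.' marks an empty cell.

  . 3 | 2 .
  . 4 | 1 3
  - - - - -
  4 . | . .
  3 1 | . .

Step 1. [r4c4∈{2,4}] in row 4, 2 fits only at r4c4 ⇒ r4c4=2.
Step 2. [r3c3∈{3}] only 3 remains possible at r3c3. So r3c3=3.
Step 3. [r2c1∈{2}] r2c1 is down to just 2, so r2c1=2.
Step 4. [r4c3∈{4}] r4c3 is down to just 4, so r4c3=4.
Step 5. [r3c2∈{2}] r3c2's peers cover all but 2, so r3c2=2.
Step 6. [r3c4∈{1}] r3c4 has the single candidate 1. So r3c4=1.
Step 7. [r1c4∈{4}] r1c4's peers cover all but 4, so r1c4=4.
Step 8. [r1c1∈{1}] r1c1's peers cover all but 1 ⇒ r1c1=1.

Answer: 1 3 2 4 / 2 4 1 3 / 4 2 3 1 / 3 1 4 2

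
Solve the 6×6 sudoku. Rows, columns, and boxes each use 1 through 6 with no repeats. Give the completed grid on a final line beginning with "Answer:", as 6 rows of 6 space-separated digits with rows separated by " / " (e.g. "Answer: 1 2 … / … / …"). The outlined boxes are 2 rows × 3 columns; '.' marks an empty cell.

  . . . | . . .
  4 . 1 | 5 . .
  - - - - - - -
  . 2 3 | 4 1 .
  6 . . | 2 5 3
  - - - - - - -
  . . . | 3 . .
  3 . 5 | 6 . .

Step 1. [r5c1∈{1,2}] 1 has one home in col 1: r5c1. So r5c1=1.
Step 2. [r6c2∈{4}] r6c2 has the single candidate 4. So r6c2=4.
Step 3. [r6c5∈{2}] r6c5 has the single candidate 2 ⇒ r6c5=2.
Step 4. [r1c1∈{2,5}] across col 1, 2 lands solely at r1c1 ⇒ r1c1=2.
Step 5. [r1c3∈{6}] nothing but 6 survives at r1c3. So r1c3=6.
Step 6. [r2c5∈{3,6}] col 5 places 6 nowhere but r2c5, so r2c5=6.
Step 7. [r1c5∈{3,4}] in col 5, 3 fits only at r1c5, so r1c5=3.
Step 8. [r1c6∈{1,4}] across row 1, 4 lands solely at r1c6, so r1c6=4.
Step 9. [r5c5∈{4}] r5c5 is down to just 4, so r5c5=4.
Step 10. [r5c6∈{5}] r5c6 is down to just 5, so r5c6=5.
Step 11. [r5c2∈{6}] nothing but 6 survives at r5c2 ⇒ r5c2=6.
Step 12. [r4c3∈{4}] only 4 remains possible at r4c3 ⇒ r4c3=4.
Step 13. [r2c2∈{3}] r2c2 has the single candidate 3, so r2c2=3.
Step 14. [r1c4∈{1}] r1c4 is down to just 1. So r1c4=1.
Step 15. [r5c3∈{2}] r5c3 has the single candidate 2, so r5c3=2.
Step 16. [r6c6∈{1}] r6c6's peers cover all but 1. So r6c6=1.
Step 17. [r1c2∈{5}] r1c2's peers cover all but 5, so r1c2=5.
Step 18. [r4c2∈{1}] only 1 remains possible at r4c2, so r4c2=1.
Step 19. [r3c6∈{6}] r3c6's peers cover all but 6 ⇒ r3c6=6.
Step 20. [r2c6∈{2}] r2c6 has the single candidate 2, so r2c6=2.
Step 21. [r3c1∈{5}] r3c1 has the single candidate 5. So r3c1=5.

Answer: 2 5 6 1 3 4 / 4 3 1 5 6 2 / 5 2 3 4 1 6 / 6 1 4 2 5 3 / 1 6 2 3 4 5 / 3 4 5 6 2 1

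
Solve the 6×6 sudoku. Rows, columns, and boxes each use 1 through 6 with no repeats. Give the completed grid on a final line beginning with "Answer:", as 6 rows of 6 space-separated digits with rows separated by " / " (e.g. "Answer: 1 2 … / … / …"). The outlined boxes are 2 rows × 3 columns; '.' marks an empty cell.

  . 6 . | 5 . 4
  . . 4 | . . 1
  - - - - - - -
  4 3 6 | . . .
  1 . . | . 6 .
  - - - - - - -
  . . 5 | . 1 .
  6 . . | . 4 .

Step 1. [r4c3∈{2}] nothing but 2 survives at r4c3, so r4c3=2.
Step 2. [r6c6∈{2,3,5}] across row 6, 5 lands solely at r6c6, so r6c6=5.
Step 3. [r2c4∈{2,3,6}] row 2 places 6 nowhere but r2c4. So r2c4=6.
Step 4. [r2c1∈{2,3,5}] r2c1 is the only open cell in col 1 admitting 5. So r2c1=5.
Step 5. [r2c2∈{2}] nothing but 2 survives at r2c2, so r2c2=2.
Step 6. [r6c4∈{2,3}] r6c4 is the only open cell in row 6 admitting 2. So r6c4=2.
Step 7. [r5c4∈{3}] r5c4 has the single candidate 3. So r5c4=3.
Step 8. [r1c5∈{2,3}] row 1 places 2 nowhere but r1c5, so r1c5=2.
Step 9. [r6c3∈{1,3}] r6c3 is the only open cell in row 6 admitting 3 ⇒ r6c3=3.
Step 10. [r5c1∈{2}] nothing but 2 survives at r5c1 ⇒ r5c1=2.
Step 11. [r6c2∈{1}] r6c2 is down to just 1. So r6c2=1.
Step 12. [r2c5∈{3}] r2c5 has the single candidate 3. So r2c5=3.
Step 13. [r1c3∈{1}] r1c3's peers cover all but 1. So r1c3=1.
Step 14. [r1c1∈{3}] nothing but 3 survives at r1c1, so r1c1=3.
Step 15. [r4c6∈{3}] nothing but 3 survives at r4c6, so r4c6=3.
Step 16. [r5c2∈{4}] only 4 remains possible at r5c2. So r5c2=4.
Step 17. [r4c4∈{4}] only 4 remains possible at r4c4, so r4c4=4.
Step 18. [r4c2∈{5}] r4c2 has the single candidate 5, so r4c2=5.
Step 19. [r3c6∈{2}] nothing but 2 survives at r3c6 ⇒ r3c6=2.
Step 20. [r5c6∈{6}] r5c6 has the single candidate 6. So r5c6=6.
Step 21. [r3c4∈{1}] r3c4 has the single candidate 1. So r3c4=1.
Step 22. [r3c5∈{5}] only 5 remains possible at r3c5 ⇒ r3c5=5.

Answer: 3 6 1 5 2 4 / 5 2 4 6 3 1 / 4 3 6 1 5 2 / 1 5 2 4 6 3 / 2 4 5 3 1 6 / 6 1 3 2 4 5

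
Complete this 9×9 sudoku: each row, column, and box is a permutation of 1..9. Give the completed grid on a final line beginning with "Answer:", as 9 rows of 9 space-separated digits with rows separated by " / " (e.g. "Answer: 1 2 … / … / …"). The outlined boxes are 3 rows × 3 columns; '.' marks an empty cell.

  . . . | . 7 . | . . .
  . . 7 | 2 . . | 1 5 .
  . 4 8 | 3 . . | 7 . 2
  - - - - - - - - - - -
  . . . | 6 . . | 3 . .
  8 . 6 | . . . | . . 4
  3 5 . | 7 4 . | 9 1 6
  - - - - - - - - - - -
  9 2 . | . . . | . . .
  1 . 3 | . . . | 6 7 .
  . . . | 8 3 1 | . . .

Step 1. [r2c1∈{6}] r2c1's peers cover all but 6, so r2c1=6.
Step 2. [r2c6∈{4,8,9}] in row 2, 4 fits only at r2c6. So r2c6=4.
Step 3. [r3c5∈{1,5,6,9}] row 3 places 1 nowhere but r3c5 ⇒ r3c5=1.
Step 4. [r5c2∈{1,7,9}] in row 5, 7 fits only at r5c2, so r5c2=7.
Step 5. [r5c8∈{2}] r5c8 has the single candidate 2 ⇒ r5c8=2.
Step 6. [r5c7∈{5}] nothing but 5 survives at r5c7. So r5c7=5.
Step 7. [r5c5∈{9}] r5c5's peers cover all but 9 ⇒ r5c5=9.
Step 8. [r4c8∈{8}] only 8 remains possible at r4c8 ⇒ r4c8=8.
Step 9. [r3c1∈{5}] r3c1 has the single candidate 5, so r3c1=5.
Step 10. [r6c3∈{2}] r6c3's peers cover all but 2 ⇒ r6c3=2.
Step 11. [r7c9∈{1,3,5,8}] row 7 places 1 nowhere but r7c9, so r7c9=1.
Step 12. [r7c7∈{4,8}] across row 7, 8 lands solely at r7c7, so r7c7=8.
Step 13. [r8c4∈{4,5,9}] across row 8, 4 lands solely at r8c4. So r8c4=4.
Step 14. [r1c4∈{5,9}] 9 has one home in col 4: r1c4, so r1c4=9.
Step 15. [r1c6∈{5,6,8}] across row 1, 5 lands solely at r1c6. So r1c6=5.
Step 16. [r4c5∈{2,5}] row 4 places 5 nowhere but r4c5 ⇒ r4c5=5.
Step 17. [r4c3∈{1,4,9}] col 3 places 9 nowhere but r4c3 ⇒ r4c3=9.
Step 18. [r1c8∈{3,4,6}] 6 has one home in row 1: r1c8. So r1c8=6.
Step 19. [r3c8∈{9}] only 9 remains possible at r3c8. So r3c8=9.
Step 20. [r9c8∈{4}] nothing but 4 survives at r9c8, so r9c8=4.
Step 21. [r9c3∈{5}] r9c3's peers cover all but 5 ⇒ r9c3=5.
Step 22. [r1c9∈{3,8}] row 1 places 8 nowhere but r1c9. So r1c9=8.
Step 23. [r8c6∈{2,9}] 9 has one home in col 6: r8c6, so r8c6=9.
Step 24. [r1c2∈{1,3}] in row 1, 3 fits only at r1c2. So r1c2=3.
Step 25. [r3c6∈{6}] r3c6 is down to just 6, so r3c6=6.
Step 26. [r8c9∈{5}] r8c9 has the single candidate 5. So r8c9=5.
Step 27. [r7c5∈{6}] r7c5's peers cover all but 6, so r7c5=6.
Step 28. [r2c5∈{8}] nothing but 8 survives at r2c5, so r2c5=8.
Step 29. [r1c7∈{4}] only 4 remains possible at r1c7. So r1c7=4.
Step 30. [r7c8∈{3}] r7c8 has the single candidate 3 ⇒ r7c8=3.
Step 31. [r9c1∈{7}] only 7 remains possible at r9c1 ⇒ r9c1=7.
Step 32. [r5c4∈{1}] r5c4's peers cover all but 1, so r5c4=1.
Step 33. [r1c1∈{2}] r1c1 is down to just 2, so r1c1=2.
Step 34. [r4c2∈{1}] nothing but 1 survives at r4c2, so r4c2=1.
Step 35. [r9c7∈{2}] r9c7 has the single candidate 2, so r9c7=2.
Step 36. [r9c2∈{6}] r9c2 is down to just 6. So r9c2=6.
Step 37. [r8c5∈{2}] r8c5 is down to just 2. So r8c5=2.
Step 38. [r4c1∈{4}] nothing but 4 survives at r4c1 ⇒ r4c1=4.
Step 39. [r4c9∈{7}] r4c9 has the single candidate 7, so r4c9=7.
Step 40. [r7c4∈{5}] r7c4's peers cover all but 5. So r7c4=5.
Step 41. [r2c9∈{3}] r2c9 is down to just 3 ⇒ r2c9=3.
Step 42. [r5c6∈{3}] r5c6 is down to just 3 ⇒ r5c6=3.
Step 43. [r7c6∈{7}] only 7 remains possible at r7c6. So r7c6=7.
Step 44. [r9c9∈{9}] r9c9 is down to just 9 ⇒ r9c9=9.
Step 45. [r7c3∈{4}] r7c3 has the single candidate 4 ⇒ r7c3=4.
Step 46. [r4c6∈{2}] r4c6 is down to just 2, so r4c6=2.
Step 47. [r8c2∈{8}] nothing but 8 survives at r8c2 ⇒ r8c2=8.
Step 48. [r6c6∈{8}] nothing but 8 survives at r6c6, so r6c6=8.
Step 49. [r2c2∈{9}] r2c2 has the single candidate 9 ⇒ r2c2=9.
Step 50. [r1c3∈{1}] r1c3 is down to just 1 ⇒ r1c3=1.

Answer: 2 3 1 9 7 5 4 6 8 / 6 9 7 2 8 4 1 5 3 / 5 4 8 3 1 6 7 9 2 / 4 1 9 6 5 2 3 8 7 / 8 7 6 1 9 3 5 2 4 / 3 5 2 7 4 8 9 1 6 / 9 2 4 5 6 7 8 3 1 / 1 8 3 4 2 9 6 7 5 / 7 6 5 8 3 1 2 4 9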